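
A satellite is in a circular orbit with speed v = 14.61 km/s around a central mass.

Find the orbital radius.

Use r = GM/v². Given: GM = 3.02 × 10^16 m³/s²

Convert to SI: v = 14.61 km/s = 14610 m/s.
For a circular orbit, v² = GM / r, so r = GM / v².
r = 3.02e+16 / (14610)² m ≈ 1.415e+08 m = 141.5 Mm.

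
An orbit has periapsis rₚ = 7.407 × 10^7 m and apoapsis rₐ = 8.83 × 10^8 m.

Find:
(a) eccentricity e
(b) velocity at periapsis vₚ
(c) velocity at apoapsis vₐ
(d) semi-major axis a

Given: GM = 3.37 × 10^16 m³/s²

(a) e = (rₐ − rₚ)/(rₐ + rₚ) = (8.83e+08 − 7.407e+07)/(8.83e+08 + 7.407e+07) ≈ 0.8452
(b) With a = (rₚ + rₐ)/2 = 4.78535e+08 m, vₚ = √(GM (2/rₚ − 1/a)) = √(3.37e+16 · (2/7.407e+07 − 1/4.78535e+08)) m/s ≈ 2.897e+04 m/s
(c) With a = (rₚ + rₐ)/2 = 4.78535e+08 m, vₐ = √(GM (2/rₐ − 1/a)) = √(3.37e+16 · (2/8.83e+08 − 1/4.78535e+08)) m/s ≈ 2431 m/s
(d) a = (rₚ + rₐ)/2 = (7.407e+07 + 8.83e+08)/2 ≈ 4.785e+08 m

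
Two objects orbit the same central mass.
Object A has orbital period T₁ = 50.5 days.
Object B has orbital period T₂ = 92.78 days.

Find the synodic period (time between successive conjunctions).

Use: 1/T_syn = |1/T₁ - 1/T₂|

Convert to SI: T₁ = 50.5 days = 4.3632e+06 s; T₂ = 92.78 days = 8.01619e+06 s.
T_syn = |T₁ · T₂ / (T₁ − T₂)|.
T_syn = |4.3632e+06 · 8.01619e+06 / (4.3632e+06 − 8.01619e+06)| s ≈ 9.575e+06 s = 110.8 days.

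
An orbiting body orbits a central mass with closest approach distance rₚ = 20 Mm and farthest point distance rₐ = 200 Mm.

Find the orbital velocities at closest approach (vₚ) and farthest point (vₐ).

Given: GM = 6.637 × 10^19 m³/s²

Convert to SI: rₚ = 20 Mm = 2e+07 m; rₐ = 200 Mm = 2e+08 m.
Use the vis-viva equation v² = GM(2/r − 1/a) with a = (rₚ + rₐ)/2 = (2e+07 + 2e+08)/2 = 1.1e+08 m.
vₚ = √(GM · (2/rₚ − 1/a)) = √(6.637e+19 · (2/2e+07 − 1/1.1e+08)) m/s ≈ 2.456e+06 m/s = 2456 km/s.
vₐ = √(GM · (2/rₐ − 1/a)) = √(6.637e+19 · (2/2e+08 − 1/1.1e+08)) m/s ≈ 2.456e+05 m/s = 245.6 km/s.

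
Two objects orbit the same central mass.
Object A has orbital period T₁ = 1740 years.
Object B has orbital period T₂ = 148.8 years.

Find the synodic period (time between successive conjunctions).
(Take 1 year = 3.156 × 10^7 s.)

Convert to SI: T₁ = 1740 years = 5.49144e+10 s; T₂ = 148.8 years = 4.69613e+09 s.
T_syn = |T₁ · T₂ / (T₁ − T₂)|.
T_syn = |5.49144e+10 · 4.69613e+09 / (5.49144e+10 − 4.69613e+09)| s ≈ 5.135e+09 s = 162.7 years.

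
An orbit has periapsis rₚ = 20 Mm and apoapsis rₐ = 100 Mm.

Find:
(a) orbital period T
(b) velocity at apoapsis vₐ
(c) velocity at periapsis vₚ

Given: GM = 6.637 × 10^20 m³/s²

Convert to SI: rₚ = 20 Mm = 2e+07 m; rₐ = 100 Mm = 1e+08 m.
(a) With a = (rₚ + rₐ)/2 = 6e+07 m, T = 2π √(a³/GM) = 2π √((6e+07)³/6.637e+20) s ≈ 113.3 s
(b) With a = (rₚ + rₐ)/2 = 6e+07 m, vₐ = √(GM (2/rₐ − 1/a)) = √(6.637e+20 · (2/1e+08 − 1/6e+07)) m/s ≈ 1.487e+06 m/s
(c) With a = (rₚ + rₐ)/2 = 6e+07 m, vₚ = √(GM (2/rₚ − 1/a)) = √(6.637e+20 · (2/2e+07 − 1/6e+07)) m/s ≈ 7.437e+06 m/s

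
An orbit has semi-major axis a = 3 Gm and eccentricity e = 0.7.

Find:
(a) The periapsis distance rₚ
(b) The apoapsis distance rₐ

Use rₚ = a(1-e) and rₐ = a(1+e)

Convert to SI: a = 3 Gm = 3e+09 m.
(a) rₚ = a(1 − e) = 3e+09 · (1 − 0.7) = 3e+09 · 0.3 ≈ 9e+08 m = 900 Mm.
(b) rₐ = a(1 + e) = 3e+09 · (1 + 0.7) = 3e+09 · 1.7 ≈ 5.1e+09 m = 5.1 Gm.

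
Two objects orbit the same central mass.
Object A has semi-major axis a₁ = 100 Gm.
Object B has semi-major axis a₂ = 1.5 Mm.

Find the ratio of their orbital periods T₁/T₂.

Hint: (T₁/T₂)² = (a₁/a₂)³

Convert to SI: a₁ = 100 Gm = 1e+11 m; a₂ = 1.5 Mm = 1.5e+06 m.
From Kepler's third law, (T₁/T₂)² = (a₁/a₂)³, so T₁/T₂ = (a₁/a₂)^(3/2).
a₁/a₂ = 1e+11 / 1.5e+06 = 66666.7.
T₁/T₂ = (66666.7)^(3/2) ≈ 1.721e+07.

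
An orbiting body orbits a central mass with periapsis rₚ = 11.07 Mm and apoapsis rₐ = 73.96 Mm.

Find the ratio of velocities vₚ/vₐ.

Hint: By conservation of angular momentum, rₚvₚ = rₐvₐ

Convert to SI: rₚ = 11.07 Mm = 1.107e+07 m; rₐ = 73.96 Mm = 7.396e+07 m.
Conservation of angular momentum gives rₚvₚ = rₐvₐ, so vₚ/vₐ = rₐ/rₚ.
vₚ/vₐ = 7.396e+07 / 1.107e+07 ≈ 6.681.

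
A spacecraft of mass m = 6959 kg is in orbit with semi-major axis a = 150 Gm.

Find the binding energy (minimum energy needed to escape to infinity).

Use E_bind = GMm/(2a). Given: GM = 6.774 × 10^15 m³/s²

Convert to SI: a = 150 Gm = 1.5e+11 m.
Total orbital energy is E = −GMm/(2a); binding energy is E_bind = −E = GMm/(2a).
E_bind = 6.774e+15 · 6959 / (2 · 1.5e+11) J ≈ 1.571e+08 J = 157.1 MJ.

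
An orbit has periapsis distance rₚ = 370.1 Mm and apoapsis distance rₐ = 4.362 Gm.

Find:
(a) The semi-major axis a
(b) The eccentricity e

Convert to SI: rₚ = 370.1 Mm = 3.701e+08 m; rₐ = 4.362 Gm = 4.362e+09 m.
(a) a = (rₚ + rₐ) / 2 = (3.701e+08 + 4.362e+09) / 2 ≈ 2.366e+09 m = 2.366 Gm.
(b) e = (rₐ − rₚ) / (rₐ + rₚ) = (4.362e+09 − 3.701e+08) / (4.362e+09 + 3.701e+08) ≈ 0.8436.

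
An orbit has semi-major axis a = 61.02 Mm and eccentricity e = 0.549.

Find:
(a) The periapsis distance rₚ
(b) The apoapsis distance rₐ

Convert to SI: a = 61.02 Mm = 6.102e+07 m.
(a) rₚ = a(1 − e) = 6.102e+07 · (1 − 0.549) = 6.102e+07 · 0.451 ≈ 2.752e+07 m = 27.52 Mm.
(b) rₐ = a(1 + e) = 6.102e+07 · (1 + 0.549) = 6.102e+07 · 1.549 ≈ 9.452e+07 m = 94.52 Mm.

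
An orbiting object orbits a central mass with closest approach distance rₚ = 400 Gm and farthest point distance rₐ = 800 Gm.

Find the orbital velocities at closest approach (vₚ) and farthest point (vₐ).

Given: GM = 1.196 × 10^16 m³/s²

Convert to SI: rₚ = 400 Gm = 4e+11 m; rₐ = 800 Gm = 8e+11 m.
Use the vis-viva equation v² = GM(2/r − 1/a) with a = (rₚ + rₐ)/2 = (4e+11 + 8e+11)/2 = 6e+11 m.
vₚ = √(GM · (2/rₚ − 1/a)) = √(1.196e+16 · (2/4e+11 − 1/6e+11)) m/s ≈ 199.7 m/s = 199.7 m/s.
vₐ = √(GM · (2/rₐ − 1/a)) = √(1.196e+16 · (2/8e+11 − 1/6e+11)) m/s ≈ 99.83 m/s = 99.83 m/s.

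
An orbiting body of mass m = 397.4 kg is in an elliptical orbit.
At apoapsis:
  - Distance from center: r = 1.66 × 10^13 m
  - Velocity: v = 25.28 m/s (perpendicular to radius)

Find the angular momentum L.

Since v is perpendicular to r, L = m · v · r.
L = 397.4 · 25.28 · 1.66e+13 kg·m²/s ≈ 1.668e+17 kg·m²/s.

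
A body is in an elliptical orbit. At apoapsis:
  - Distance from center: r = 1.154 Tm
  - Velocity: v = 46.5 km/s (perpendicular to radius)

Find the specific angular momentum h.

Convert to SI: r = 1.154 Tm = 1.154e+12 m; v = 46.5 km/s = 46500 m/s.
With v perpendicular to r, h = r · v.
h = 1.154e+12 · 46500 m²/s ≈ 5.366e+16 m²/s.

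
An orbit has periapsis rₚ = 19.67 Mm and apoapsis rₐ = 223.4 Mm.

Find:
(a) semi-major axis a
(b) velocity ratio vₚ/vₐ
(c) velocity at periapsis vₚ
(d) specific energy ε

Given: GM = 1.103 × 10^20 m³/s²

Convert to SI: rₚ = 19.67 Mm = 1.967e+07 m; rₐ = 223.4 Mm = 2.234e+08 m.
(a) a = (rₚ + rₐ)/2 = (1.967e+07 + 2.234e+08)/2 ≈ 1.215e+08 m
(b) Conservation of angular momentum (rₚvₚ = rₐvₐ) gives vₚ/vₐ = rₐ/rₚ = 2.234e+08/1.967e+07 ≈ 11.36
(c) With a = (rₚ + rₐ)/2 = 1.21535e+08 m, vₚ = √(GM (2/rₚ − 1/a)) = √(1.103e+20 · (2/1.967e+07 − 1/1.21535e+08)) m/s ≈ 3.211e+06 m/s
(d) With a = (rₚ + rₐ)/2 = 1.21535e+08 m, ε = −GM/(2a) = −1.103e+20/(2 · 1.21535e+08) J/kg ≈ -4.538e+11 J/kg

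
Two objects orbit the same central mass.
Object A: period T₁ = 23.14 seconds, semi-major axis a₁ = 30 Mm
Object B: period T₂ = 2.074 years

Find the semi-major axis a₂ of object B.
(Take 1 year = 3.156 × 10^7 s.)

Convert to SI: a₁ = 30 Mm = 3e+07 m; T₂ = 2.074 years = 6.54554e+07 s.
Kepler's third law: (T₁/T₂)² = (a₁/a₂)³ ⇒ a₂ = a₁ · (T₂/T₁)^(2/3).
T₂/T₁ = 6.54554e+07 / 23.14 = 2.82867e+06.
a₂ = 3e+07 · (2.82867e+06)^(2/3) m ≈ 6e+11 m = 600 Gm.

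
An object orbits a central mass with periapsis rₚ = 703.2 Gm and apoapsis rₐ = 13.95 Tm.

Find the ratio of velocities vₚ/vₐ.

Convert to SI: rₚ = 703.2 Gm = 7.032e+11 m; rₐ = 13.95 Tm = 1.395e+13 m.
Conservation of angular momentum gives rₚvₚ = rₐvₐ, so vₚ/vₐ = rₐ/rₚ.
vₚ/vₐ = 1.395e+13 / 7.032e+11 ≈ 19.84.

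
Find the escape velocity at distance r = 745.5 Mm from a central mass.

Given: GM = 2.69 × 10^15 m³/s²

Convert to SI: r = 745.5 Mm = 7.455e+08 m.
Escape velocity comes from setting total energy to zero: ½v² − GM/r = 0 ⇒ v_esc = √(2GM / r).
v_esc = √(2 · 2.69e+15 / 7.455e+08) m/s ≈ 2686 m/s = 2.686 km/s.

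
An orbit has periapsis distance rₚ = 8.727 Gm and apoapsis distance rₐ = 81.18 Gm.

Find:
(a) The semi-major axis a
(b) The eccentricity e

Convert to SI: rₚ = 8.727 Gm = 8.727e+09 m; rₐ = 81.18 Gm = 8.118e+10 m.
(a) a = (rₚ + rₐ) / 2 = (8.727e+09 + 8.118e+10) / 2 ≈ 4.495e+10 m = 44.95 Gm.
(b) e = (rₐ − rₚ) / (rₐ + rₚ) = (8.118e+10 − 8.727e+09) / (8.118e+10 + 8.727e+09) ≈ 0.8059.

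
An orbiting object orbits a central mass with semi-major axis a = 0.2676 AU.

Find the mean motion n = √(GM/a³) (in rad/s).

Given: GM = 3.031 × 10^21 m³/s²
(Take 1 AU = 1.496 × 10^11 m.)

Convert to SI: a = 0.2676 AU = 4.0033e+10 m.
n = √(GM / a³).
n = √(3.031e+21 / (4.0033e+10)³) rad/s ≈ 6.873e-06 rad/s.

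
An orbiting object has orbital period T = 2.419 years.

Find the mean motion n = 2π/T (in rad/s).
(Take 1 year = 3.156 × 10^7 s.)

Convert to SI: T = 2.419 years = 7.63436e+07 s.
n = 2π / T.
n = 2π / 7.63436e+07 s ≈ 8.23e-08 rad/s.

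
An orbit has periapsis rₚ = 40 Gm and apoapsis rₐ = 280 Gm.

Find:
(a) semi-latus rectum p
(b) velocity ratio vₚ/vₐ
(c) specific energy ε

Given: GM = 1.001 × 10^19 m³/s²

Convert to SI: rₚ = 40 Gm = 4e+10 m; rₐ = 280 Gm = 2.8e+11 m.
(a) From a = (rₚ + rₐ)/2 = 1.6e+11 m and e = (rₐ − rₚ)/(rₐ + rₚ) = 0.75, p = a(1 − e²) = 1.6e+11 · (1 − (0.75)²) ≈ 7e+10 m
(b) Conservation of angular momentum (rₚvₚ = rₐvₐ) gives vₚ/vₐ = rₐ/rₚ = 2.8e+11/4e+10 ≈ 7
(c) With a = (rₚ + rₐ)/2 = 1.6e+11 m, ε = −GM/(2a) = −1.001e+19/(2 · 1.6e+11) J/kg ≈ -3.128e+07 J/kg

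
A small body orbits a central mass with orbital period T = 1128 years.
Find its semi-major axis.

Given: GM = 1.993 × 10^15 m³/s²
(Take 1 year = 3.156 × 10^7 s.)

Convert to SI: T = 1128 years = 3.55997e+10 s.
Invert Kepler's third law: a = (GM · T² / (4π²))^(1/3).
Substituting T = 3.55997e+10 s and GM = 1.993e+15 m³/s²:
a = (1.993e+15 · (3.55997e+10)² / (4π²))^(1/3) m
a ≈ 4e+11 m = 400 Gm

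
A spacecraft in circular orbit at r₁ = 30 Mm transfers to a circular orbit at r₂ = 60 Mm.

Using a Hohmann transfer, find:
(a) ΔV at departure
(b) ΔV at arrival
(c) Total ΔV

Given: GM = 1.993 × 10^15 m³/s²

Convert to SI: r₁ = 30 Mm = 3e+07 m; r₂ = 60 Mm = 6e+07 m.
Transfer semi-major axis: a_t = (r₁ + r₂)/2 = (3e+07 + 6e+07)/2 = 4.5e+07 m.
Circular speeds: v₁ = √(GM/r₁) = 8150.66 m/s, v₂ = √(GM/r₂) = 5763.39 m/s.
Transfer speeds (vis-viva v² = GM(2/r − 1/a_t)): v₁ᵗ = 9411.58 m/s, v₂ᵗ = 4705.79 m/s.
(a) ΔV₁ = |v₁ᵗ − v₁| ≈ 1261 m/s = 1.261 km/s.
(b) ΔV₂ = |v₂ − v₂ᵗ| ≈ 1058 m/s = 1.058 km/s.
(c) ΔV_total = ΔV₁ + ΔV₂ ≈ 2319 m/s = 2.319 km/s.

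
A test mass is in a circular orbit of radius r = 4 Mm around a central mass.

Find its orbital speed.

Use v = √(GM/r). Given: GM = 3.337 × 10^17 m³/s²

Convert to SI: r = 4 Mm = 4e+06 m.
For a circular orbit, gravity supplies the centripetal force, so v = √(GM / r).
v = √(3.337e+17 / 4e+06) m/s ≈ 2.888e+05 m/s = 288.8 km/s.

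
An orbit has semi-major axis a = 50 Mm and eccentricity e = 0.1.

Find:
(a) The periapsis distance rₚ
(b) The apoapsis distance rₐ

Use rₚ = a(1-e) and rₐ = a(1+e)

Convert to SI: a = 50 Mm = 5e+07 m.
(a) rₚ = a(1 − e) = 5e+07 · (1 − 0.1) = 5e+07 · 0.9 ≈ 4.5e+07 m = 45 Mm.
(b) rₐ = a(1 + e) = 5e+07 · (1 + 0.1) = 5e+07 · 1.1 ≈ 5.5e+07 m = 55 Mm.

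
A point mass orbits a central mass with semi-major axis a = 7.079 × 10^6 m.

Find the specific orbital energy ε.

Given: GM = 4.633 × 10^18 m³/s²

ε = −GM / (2a).
ε = −4.633e+18 / (2 · 7.079e+06) J/kg ≈ -3.272e+11 J/kg = -327.2 GJ/kg.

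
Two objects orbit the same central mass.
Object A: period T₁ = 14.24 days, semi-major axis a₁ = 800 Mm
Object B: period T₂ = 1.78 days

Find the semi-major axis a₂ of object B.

Convert to SI: T₁ = 14.24 days = 1.23034e+06 s; a₁ = 800 Mm = 8e+08 m; T₂ = 1.78 days = 153792 s.
Kepler's third law: (T₁/T₂)² = (a₁/a₂)³ ⇒ a₂ = a₁ · (T₂/T₁)^(2/3).
T₂/T₁ = 153792 / 1.23034e+06 = 0.125.
a₂ = 8e+08 · (0.125)^(2/3) m ≈ 2e+08 m = 200 Mm.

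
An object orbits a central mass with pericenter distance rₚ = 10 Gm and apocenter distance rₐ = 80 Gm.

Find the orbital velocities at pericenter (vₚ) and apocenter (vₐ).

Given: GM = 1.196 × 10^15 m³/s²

Convert to SI: rₚ = 10 Gm = 1e+10 m; rₐ = 80 Gm = 8e+10 m.
Use the vis-viva equation v² = GM(2/r − 1/a) with a = (rₚ + rₐ)/2 = (1e+10 + 8e+10)/2 = 4.5e+10 m.
vₚ = √(GM · (2/rₚ − 1/a)) = √(1.196e+15 · (2/1e+10 − 1/4.5e+10)) m/s ≈ 461.1 m/s = 461.1 m/s.
vₐ = √(GM · (2/rₐ − 1/a)) = √(1.196e+15 · (2/8e+10 − 1/4.5e+10)) m/s ≈ 57.64 m/s = 57.64 m/s.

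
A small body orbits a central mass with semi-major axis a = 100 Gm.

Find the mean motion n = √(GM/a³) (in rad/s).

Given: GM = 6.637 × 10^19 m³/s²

Convert to SI: a = 100 Gm = 1e+11 m.
n = √(GM / a³).
n = √(6.637e+19 / (1e+11)³) rad/s ≈ 2.576e-07 rad/s.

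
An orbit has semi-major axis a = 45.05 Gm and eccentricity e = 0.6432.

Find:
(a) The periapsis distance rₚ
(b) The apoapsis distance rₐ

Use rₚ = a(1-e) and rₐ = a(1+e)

Convert to SI: a = 45.05 Gm = 4.505e+10 m.
(a) rₚ = a(1 − e) = 4.505e+10 · (1 − 0.6432) = 4.505e+10 · 0.3568 ≈ 1.607e+10 m = 16.07 Gm.
(b) rₐ = a(1 + e) = 4.505e+10 · (1 + 0.6432) = 4.505e+10 · 1.6432 ≈ 7.403e+10 m = 74.03 Gm.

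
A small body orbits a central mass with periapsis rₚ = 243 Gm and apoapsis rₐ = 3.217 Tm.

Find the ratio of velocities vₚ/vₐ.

Convert to SI: rₚ = 243 Gm = 2.43e+11 m; rₐ = 3.217 Tm = 3.217e+12 m.
Conservation of angular momentum gives rₚvₚ = rₐvₐ, so vₚ/vₐ = rₐ/rₚ.
vₚ/vₐ = 3.217e+12 / 2.43e+11 ≈ 13.24.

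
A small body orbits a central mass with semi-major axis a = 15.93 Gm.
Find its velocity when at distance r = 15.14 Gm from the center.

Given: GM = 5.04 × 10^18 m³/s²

Convert to SI: a = 15.93 Gm = 1.593e+10 m; r = 15.14 Gm = 1.514e+10 m.
Vis-viva: v = √(GM · (2/r − 1/a)).
2/r − 1/a = 2/1.514e+10 − 1/1.593e+10 = 6.93258e-11 m⁻¹.
v = √(5.04e+18 · 6.93258e-11) m/s ≈ 1.869e+04 m/s = 18.69 km/s.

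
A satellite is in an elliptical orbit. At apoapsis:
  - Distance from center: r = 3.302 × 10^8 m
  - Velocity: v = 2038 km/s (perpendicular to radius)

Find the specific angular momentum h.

Convert to SI: v = 2038 km/s = 2.038e+06 m/s.
With v perpendicular to r, h = r · v.
h = 3.302e+08 · 2.038e+06 m²/s ≈ 6.729e+14 m²/s.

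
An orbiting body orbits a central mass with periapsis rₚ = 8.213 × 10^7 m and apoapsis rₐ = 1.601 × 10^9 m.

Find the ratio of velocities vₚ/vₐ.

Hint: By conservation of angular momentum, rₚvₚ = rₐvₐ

Conservation of angular momentum gives rₚvₚ = rₐvₐ, so vₚ/vₐ = rₐ/rₚ.
vₚ/vₐ = 1.601e+09 / 8.213e+07 ≈ 19.49.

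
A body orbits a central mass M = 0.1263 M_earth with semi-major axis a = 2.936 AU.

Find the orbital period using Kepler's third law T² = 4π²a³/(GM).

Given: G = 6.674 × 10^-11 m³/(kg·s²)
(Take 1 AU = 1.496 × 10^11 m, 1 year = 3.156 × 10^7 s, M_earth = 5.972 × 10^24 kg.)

Convert to SI: a = 2.936 AU = 4.39226e+11 m; M = 0.1263 M_earth = 7.54264e+23 kg.
GM = G · M = 6.674e-11 · 7.54264e+23 = 5.03396e+13 m³/s².
Kepler's third law: T = 2π √(a³ / GM).
Substituting a = 4.39226e+11 m and GM = 5.03396e+13 m³/s²:
T = 2π √((4.39226e+11)³ / 5.03396e+13) s
T ≈ 2.578e+11 s = 8168 years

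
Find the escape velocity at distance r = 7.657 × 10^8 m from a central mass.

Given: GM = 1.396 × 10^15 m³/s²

Escape velocity comes from setting total energy to zero: ½v² − GM/r = 0 ⇒ v_esc = √(2GM / r).
v_esc = √(2 · 1.396e+15 / 7.657e+08) m/s ≈ 1910 m/s = 1.91 km/s.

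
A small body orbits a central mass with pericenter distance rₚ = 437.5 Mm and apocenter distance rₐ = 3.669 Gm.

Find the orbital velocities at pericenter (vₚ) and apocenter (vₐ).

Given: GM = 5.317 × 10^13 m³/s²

Convert to SI: rₚ = 437.5 Mm = 4.375e+08 m; rₐ = 3.669 Gm = 3.669e+09 m.
Use the vis-viva equation v² = GM(2/r − 1/a) with a = (rₚ + rₐ)/2 = (4.375e+08 + 3.669e+09)/2 = 2.05325e+09 m.
vₚ = √(GM · (2/rₚ − 1/a)) = √(5.317e+13 · (2/4.375e+08 − 1/2.05325e+09)) m/s ≈ 466 m/s = 466 m/s.
vₐ = √(GM · (2/rₐ − 1/a)) = √(5.317e+13 · (2/3.669e+09 − 1/2.05325e+09)) m/s ≈ 55.57 m/s = 55.57 m/s.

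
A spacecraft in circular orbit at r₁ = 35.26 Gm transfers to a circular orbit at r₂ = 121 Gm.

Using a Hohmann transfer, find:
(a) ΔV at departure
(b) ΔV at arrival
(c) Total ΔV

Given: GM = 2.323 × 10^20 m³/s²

Convert to SI: r₁ = 35.26 Gm = 3.526e+10 m; r₂ = 121 Gm = 1.21e+11 m.
Transfer semi-major axis: a_t = (r₁ + r₂)/2 = (3.526e+10 + 1.21e+11)/2 = 7.813e+10 m.
Circular speeds: v₁ = √(GM/r₁) = 81167.7 m/s, v₂ = √(GM/r₂) = 43815.9 m/s.
Transfer speeds (vis-viva v² = GM(2/r − 1/a_t)): v₁ᵗ = 101011 m/s, v₂ᵗ = 29435 m/s.
(a) ΔV₁ = |v₁ᵗ − v₁| ≈ 1.984e+04 m/s = 19.84 km/s.
(b) ΔV₂ = |v₂ − v₂ᵗ| ≈ 1.438e+04 m/s = 14.38 km/s.
(c) ΔV_total = ΔV₁ + ΔV₂ ≈ 3.422e+04 m/s = 34.22 km/s.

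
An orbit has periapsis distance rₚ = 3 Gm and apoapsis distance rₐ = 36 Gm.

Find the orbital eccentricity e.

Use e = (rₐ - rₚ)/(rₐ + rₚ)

Convert to SI: rₚ = 3 Gm = 3e+09 m; rₐ = 36 Gm = 3.6e+10 m.
e = (rₐ − rₚ) / (rₐ + rₚ).
e = (3.6e+10 − 3e+09) / (3.6e+10 + 3e+09) = 3.3e+10 / 3.9e+10 ≈ 0.8462.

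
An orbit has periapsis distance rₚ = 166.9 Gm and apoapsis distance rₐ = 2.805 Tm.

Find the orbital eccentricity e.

Convert to SI: rₚ = 166.9 Gm = 1.669e+11 m; rₐ = 2.805 Tm = 2.805e+12 m.
e = (rₐ − rₚ) / (rₐ + rₚ).
e = (2.805e+12 − 1.669e+11) / (2.805e+12 + 1.669e+11) = 2.6381e+12 / 2.9719e+12 ≈ 0.8877.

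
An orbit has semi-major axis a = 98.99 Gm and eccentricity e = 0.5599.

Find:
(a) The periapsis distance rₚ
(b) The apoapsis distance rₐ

Convert to SI: a = 98.99 Gm = 9.899e+10 m.
(a) rₚ = a(1 − e) = 9.899e+10 · (1 − 0.5599) = 9.899e+10 · 0.4401 ≈ 4.357e+10 m = 43.57 Gm.
(b) rₐ = a(1 + e) = 9.899e+10 · (1 + 0.5599) = 9.899e+10 · 1.5599 ≈ 1.544e+11 m = 154.4 Gm.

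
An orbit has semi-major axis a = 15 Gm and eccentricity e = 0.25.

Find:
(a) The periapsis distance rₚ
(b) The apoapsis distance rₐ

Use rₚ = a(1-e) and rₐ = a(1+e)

Convert to SI: a = 15 Gm = 1.5e+10 m.
(a) rₚ = a(1 − e) = 1.5e+10 · (1 − 0.25) = 1.5e+10 · 0.75 ≈ 1.125e+10 m = 11.25 Gm.
(b) rₐ = a(1 + e) = 1.5e+10 · (1 + 0.25) = 1.5e+10 · 1.25 ≈ 1.875e+10 m = 18.75 Gm.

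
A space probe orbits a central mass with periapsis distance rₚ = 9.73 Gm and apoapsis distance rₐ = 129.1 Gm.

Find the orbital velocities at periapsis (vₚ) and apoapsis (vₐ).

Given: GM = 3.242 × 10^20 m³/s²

Convert to SI: rₚ = 9.73 Gm = 9.73e+09 m; rₐ = 129.1 Gm = 1.291e+11 m.
Use the vis-viva equation v² = GM(2/r − 1/a) with a = (rₚ + rₐ)/2 = (9.73e+09 + 1.291e+11)/2 = 6.9415e+10 m.
vₚ = √(GM · (2/rₚ − 1/a)) = √(3.242e+20 · (2/9.73e+09 − 1/6.9415e+10)) m/s ≈ 2.489e+05 m/s = 248.9 km/s.
vₐ = √(GM · (2/rₐ − 1/a)) = √(3.242e+20 · (2/1.291e+11 − 1/6.9415e+10)) m/s ≈ 1.876e+04 m/s = 18.76 km/s.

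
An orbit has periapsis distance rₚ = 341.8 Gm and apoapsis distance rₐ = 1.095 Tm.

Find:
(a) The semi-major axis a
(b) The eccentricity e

Convert to SI: rₚ = 341.8 Gm = 3.418e+11 m; rₐ = 1.095 Tm = 1.095e+12 m.
(a) a = (rₚ + rₐ) / 2 = (3.418e+11 + 1.095e+12) / 2 ≈ 7.184e+11 m = 718.4 Gm.
(b) e = (rₐ − rₚ) / (rₐ + rₚ) = (1.095e+12 − 3.418e+11) / (1.095e+12 + 3.418e+11) ≈ 0.5242.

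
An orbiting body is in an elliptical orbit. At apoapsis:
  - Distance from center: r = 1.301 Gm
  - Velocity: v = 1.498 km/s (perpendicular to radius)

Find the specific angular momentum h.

Convert to SI: r = 1.301 Gm = 1.301e+09 m; v = 1.498 km/s = 1498 m/s.
With v perpendicular to r, h = r · v.
h = 1.301e+09 · 1498 m²/s ≈ 1.949e+12 m²/s.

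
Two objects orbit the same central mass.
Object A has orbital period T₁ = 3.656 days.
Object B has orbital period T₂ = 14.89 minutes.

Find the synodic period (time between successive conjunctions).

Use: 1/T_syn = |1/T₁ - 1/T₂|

Convert to SI: T₁ = 3.656 days = 315878 s; T₂ = 14.89 minutes = 893.4 s.
T_syn = |T₁ · T₂ / (T₁ − T₂)|.
T_syn = |315878 · 893.4 / (315878 − 893.4)| s ≈ 895.9 s = 14.93 minutes.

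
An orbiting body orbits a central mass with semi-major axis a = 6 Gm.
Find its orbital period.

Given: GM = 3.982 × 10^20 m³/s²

Convert to SI: a = 6 Gm = 6e+09 m.
Kepler's third law: T = 2π √(a³ / GM).
Substituting a = 6e+09 m and GM = 3.982e+20 m³/s²:
T = 2π √((6e+09)³ / 3.982e+20) s
T ≈ 1.463e+05 s = 1.694 days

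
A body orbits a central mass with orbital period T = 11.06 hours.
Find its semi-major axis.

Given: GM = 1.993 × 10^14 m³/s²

Convert to SI: T = 11.06 hours = 39816 s.
Invert Kepler's third law: a = (GM · T² / (4π²))^(1/3).
Substituting T = 39816 s and GM = 1.993e+14 m³/s²:
a = (1.993e+14 · (39816)² / (4π²))^(1/3) m
a ≈ 2e+07 m = 20 Mm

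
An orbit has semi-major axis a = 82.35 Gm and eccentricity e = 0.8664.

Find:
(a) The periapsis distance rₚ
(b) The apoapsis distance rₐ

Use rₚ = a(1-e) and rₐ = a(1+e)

Convert to SI: a = 82.35 Gm = 8.235e+10 m.
(a) rₚ = a(1 − e) = 8.235e+10 · (1 − 0.8664) = 8.235e+10 · 0.1336 ≈ 1.1e+10 m = 11 Gm.
(b) rₐ = a(1 + e) = 8.235e+10 · (1 + 0.8664) = 8.235e+10 · 1.8664 ≈ 1.537e+11 m = 153.7 Gm.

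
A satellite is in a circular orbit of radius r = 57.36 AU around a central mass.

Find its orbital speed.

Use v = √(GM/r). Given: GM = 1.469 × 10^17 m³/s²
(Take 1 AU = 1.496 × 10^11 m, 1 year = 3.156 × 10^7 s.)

Convert to SI: r = 57.36 AU = 8.58106e+12 m.
For a circular orbit, gravity supplies the centripetal force, so v = √(GM / r).
v = √(1.469e+17 / 8.58106e+12) m/s ≈ 130.8 m/s = 0.0276 AU/year.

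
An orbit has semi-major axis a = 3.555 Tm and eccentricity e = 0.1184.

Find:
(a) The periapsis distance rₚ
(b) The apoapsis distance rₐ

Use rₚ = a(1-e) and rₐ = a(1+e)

Convert to SI: a = 3.555 Tm = 3.555e+12 m.
(a) rₚ = a(1 − e) = 3.555e+12 · (1 − 0.1184) = 3.555e+12 · 0.8816 ≈ 3.134e+12 m = 3.134 Tm.
(b) rₐ = a(1 + e) = 3.555e+12 · (1 + 0.1184) = 3.555e+12 · 1.1184 ≈ 3.976e+12 m = 3.976 Tm.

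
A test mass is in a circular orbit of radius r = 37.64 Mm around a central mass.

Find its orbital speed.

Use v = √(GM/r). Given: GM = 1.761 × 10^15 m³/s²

Convert to SI: r = 37.64 Mm = 3.764e+07 m.
For a circular orbit, gravity supplies the centripetal force, so v = √(GM / r).
v = √(1.761e+15 / 3.764e+07) m/s ≈ 6840 m/s = 6.84 km/s.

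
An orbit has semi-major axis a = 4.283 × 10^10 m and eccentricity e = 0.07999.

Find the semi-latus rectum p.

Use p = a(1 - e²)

p = a (1 − e²).
p = 4.283e+10 · (1 − (0.07999)²) = 4.283e+10 · 0.993602 ≈ 4.256e+10 m = 4.256 × 10^10 m.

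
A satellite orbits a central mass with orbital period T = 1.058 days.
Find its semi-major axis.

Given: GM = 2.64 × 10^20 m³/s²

Convert to SI: T = 1.058 days = 91411.2 s.
Invert Kepler's third law: a = (GM · T² / (4π²))^(1/3).
Substituting T = 91411.2 s and GM = 2.64e+20 m³/s²:
a = (2.64e+20 · (91411.2)² / (4π²))^(1/3) m
a ≈ 3.823e+09 m = 3.823 Gm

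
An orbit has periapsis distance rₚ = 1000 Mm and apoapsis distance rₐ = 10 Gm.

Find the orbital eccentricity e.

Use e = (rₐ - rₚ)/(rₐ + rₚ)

Convert to SI: rₚ = 1000 Mm = 1e+09 m; rₐ = 10 Gm = 1e+10 m.
e = (rₐ − rₚ) / (rₐ + rₚ).
e = (1e+10 − 1e+09) / (1e+10 + 1e+09) = 9e+09 / 1.1e+10 ≈ 0.8182.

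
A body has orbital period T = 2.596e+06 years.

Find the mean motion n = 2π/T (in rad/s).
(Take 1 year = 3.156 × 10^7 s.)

Convert to SI: T = 2.596e+06 years = 8.19298e+13 s.
n = 2π / T.
n = 2π / 8.19298e+13 s ≈ 7.669e-14 rad/s.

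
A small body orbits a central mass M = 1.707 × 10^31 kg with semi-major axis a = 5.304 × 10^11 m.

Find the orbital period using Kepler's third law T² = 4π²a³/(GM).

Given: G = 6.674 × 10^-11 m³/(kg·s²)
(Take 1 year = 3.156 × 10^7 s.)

GM = G · M = 6.674e-11 · 1.707e+31 = 1.13925e+21 m³/s².
Kepler's third law: T = 2π √(a³ / GM).
Substituting a = 5.304e+11 m and GM = 1.13925e+21 m³/s²:
T = 2π √((5.304e+11)³ / 1.13925e+21) s
T ≈ 7.191e+07 s = 2.278 years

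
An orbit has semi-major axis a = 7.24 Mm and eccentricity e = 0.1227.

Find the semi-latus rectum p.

Convert to SI: a = 7.24 Mm = 7.24e+06 m.
p = a (1 − e²).
p = 7.24e+06 · (1 − (0.1227)²) = 7.24e+06 · 0.984945 ≈ 7.131e+06 m = 7.131 Mm.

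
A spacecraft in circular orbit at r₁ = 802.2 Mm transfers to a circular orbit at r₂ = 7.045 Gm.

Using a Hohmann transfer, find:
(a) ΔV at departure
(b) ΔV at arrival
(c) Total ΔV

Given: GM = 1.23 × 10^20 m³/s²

Convert to SI: r₁ = 802.2 Mm = 8.022e+08 m; r₂ = 7.045 Gm = 7.045e+09 m.
Transfer semi-major axis: a_t = (r₁ + r₂)/2 = (8.022e+08 + 7.045e+09)/2 = 3.9236e+09 m.
Circular speeds: v₁ = √(GM/r₁) = 391572 m/s, v₂ = √(GM/r₂) = 132133 m/s.
Transfer speeds (vis-viva v² = GM(2/r − 1/a_t)): v₁ᵗ = 524698 m/s, v₂ᵗ = 59746.3 m/s.
(a) ΔV₁ = |v₁ᵗ − v₁| ≈ 1.331e+05 m/s = 133.1 km/s.
(b) ΔV₂ = |v₂ − v₂ᵗ| ≈ 7.239e+04 m/s = 72.39 km/s.
(c) ΔV_total = ΔV₁ + ΔV₂ ≈ 2.055e+05 m/s = 205.5 km/s.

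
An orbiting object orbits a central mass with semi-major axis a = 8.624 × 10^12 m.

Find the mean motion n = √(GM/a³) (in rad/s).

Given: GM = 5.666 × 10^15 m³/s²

n = √(GM / a³).
n = √(5.666e+15 / (8.624e+12)³) rad/s ≈ 2.972e-12 rad/s.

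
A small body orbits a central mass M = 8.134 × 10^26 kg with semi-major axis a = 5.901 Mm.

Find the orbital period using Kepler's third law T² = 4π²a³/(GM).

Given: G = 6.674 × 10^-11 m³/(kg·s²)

Convert to SI: a = 5.901 Mm = 5.901e+06 m.
GM = G · M = 6.674e-11 · 8.134e+26 = 5.42863e+16 m³/s².
Kepler's third law: T = 2π √(a³ / GM).
Substituting a = 5.901e+06 m and GM = 5.42863e+16 m³/s²:
T = 2π √((5.901e+06)³ / 5.42863e+16) s
T ≈ 386.6 s = 6.443 minutes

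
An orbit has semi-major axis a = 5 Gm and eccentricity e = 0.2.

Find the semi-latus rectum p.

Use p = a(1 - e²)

Convert to SI: a = 5 Gm = 5e+09 m.
p = a (1 − e²).
p = 5e+09 · (1 − (0.2)²) = 5e+09 · 0.96 ≈ 4.8e+09 m = 4.8 Gm.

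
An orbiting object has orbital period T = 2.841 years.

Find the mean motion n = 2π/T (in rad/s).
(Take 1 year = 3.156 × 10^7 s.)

Convert to SI: T = 2.841 years = 8.9662e+07 s.
n = 2π / T.
n = 2π / 8.9662e+07 s ≈ 7.008e-08 rad/s.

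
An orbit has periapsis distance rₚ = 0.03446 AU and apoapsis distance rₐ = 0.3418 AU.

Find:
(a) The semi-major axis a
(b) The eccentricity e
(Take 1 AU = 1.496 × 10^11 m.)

Convert to SI: rₚ = 0.03446 AU = 5.15522e+09 m; rₐ = 0.3418 AU = 5.11333e+10 m.
(a) a = (rₚ + rₐ) / 2 = (5.15522e+09 + 5.11333e+10) / 2 ≈ 2.814e+10 m = 0.1881 AU.
(b) e = (rₐ − rₚ) / (rₐ + rₚ) = (5.11333e+10 − 5.15522e+09) / (5.11333e+10 + 5.15522e+09) ≈ 0.8168.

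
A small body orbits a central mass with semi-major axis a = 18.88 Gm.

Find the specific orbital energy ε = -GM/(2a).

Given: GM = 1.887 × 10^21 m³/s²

Convert to SI: a = 18.88 Gm = 1.888e+10 m.
ε = −GM / (2a).
ε = −1.887e+21 / (2 · 1.888e+10) J/kg ≈ -4.997e+10 J/kg = -49.97 GJ/kg.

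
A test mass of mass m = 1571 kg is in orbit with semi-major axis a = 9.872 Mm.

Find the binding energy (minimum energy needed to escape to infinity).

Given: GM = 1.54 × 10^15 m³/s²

Convert to SI: a = 9.872 Mm = 9.872e+06 m.
Total orbital energy is E = −GMm/(2a); binding energy is E_bind = −E = GMm/(2a).
E_bind = 1.54e+15 · 1571 / (2 · 9.872e+06) J ≈ 1.225e+11 J = 122.5 GJ.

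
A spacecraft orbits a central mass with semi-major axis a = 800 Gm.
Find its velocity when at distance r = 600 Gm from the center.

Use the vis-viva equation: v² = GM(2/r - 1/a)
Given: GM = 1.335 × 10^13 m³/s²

Convert to SI: a = 800 Gm = 8e+11 m; r = 600 Gm = 6e+11 m.
Vis-viva: v = √(GM · (2/r − 1/a)).
2/r − 1/a = 2/6e+11 − 1/8e+11 = 2.08333e-12 m⁻¹.
v = √(1.335e+13 · 2.08333e-12) m/s ≈ 5.274 m/s = 5.274 m/s.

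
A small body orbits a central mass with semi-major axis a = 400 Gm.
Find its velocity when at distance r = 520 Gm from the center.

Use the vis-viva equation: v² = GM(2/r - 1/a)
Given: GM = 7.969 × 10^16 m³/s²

Convert to SI: a = 400 Gm = 4e+11 m; r = 520 Gm = 5.2e+11 m.
Vis-viva: v = √(GM · (2/r − 1/a)).
2/r − 1/a = 2/5.2e+11 − 1/4e+11 = 1.34615e-12 m⁻¹.
v = √(7.969e+16 · 1.34615e-12) m/s ≈ 327.5 m/s = 327.5 m/s.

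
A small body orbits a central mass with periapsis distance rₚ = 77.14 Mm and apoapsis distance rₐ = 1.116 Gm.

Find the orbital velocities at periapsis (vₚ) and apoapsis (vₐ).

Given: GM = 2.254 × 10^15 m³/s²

Convert to SI: rₚ = 77.14 Mm = 7.714e+07 m; rₐ = 1.116 Gm = 1.116e+09 m.
Use the vis-viva equation v² = GM(2/r − 1/a) with a = (rₚ + rₐ)/2 = (7.714e+07 + 1.116e+09)/2 = 5.9657e+08 m.
vₚ = √(GM · (2/rₚ − 1/a)) = √(2.254e+15 · (2/7.714e+07 − 1/5.9657e+08)) m/s ≈ 7393 m/s = 7.393 km/s.
vₐ = √(GM · (2/rₐ − 1/a)) = √(2.254e+15 · (2/1.116e+09 − 1/5.9657e+08)) m/s ≈ 511 m/s = 511 m/s.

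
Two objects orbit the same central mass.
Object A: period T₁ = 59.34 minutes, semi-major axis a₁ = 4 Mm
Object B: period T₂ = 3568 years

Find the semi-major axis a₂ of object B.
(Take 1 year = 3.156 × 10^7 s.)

Convert to SI: T₁ = 59.34 minutes = 3560.4 s; a₁ = 4 Mm = 4e+06 m; T₂ = 3568 years = 1.12606e+11 s.
Kepler's third law: (T₁/T₂)² = (a₁/a₂)³ ⇒ a₂ = a₁ · (T₂/T₁)^(2/3).
T₂/T₁ = 1.12606e+11 / 3560.4 = 3.16274e+07.
a₂ = 4e+06 · (3.16274e+07)^(2/3) m ≈ 4e+11 m = 400 Gm.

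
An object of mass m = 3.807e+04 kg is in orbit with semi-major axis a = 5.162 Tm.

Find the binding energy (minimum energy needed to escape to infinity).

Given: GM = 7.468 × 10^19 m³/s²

Convert to SI: a = 5.162 Tm = 5.162e+12 m.
Total orbital energy is E = −GMm/(2a); binding energy is E_bind = −E = GMm/(2a).
E_bind = 7.468e+19 · 3.807e+04 / (2 · 5.162e+12) J ≈ 2.754e+11 J = 275.4 GJ.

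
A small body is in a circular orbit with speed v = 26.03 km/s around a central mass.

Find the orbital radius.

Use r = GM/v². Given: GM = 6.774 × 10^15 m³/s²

Convert to SI: v = 26.03 km/s = 26030 m/s.
For a circular orbit, v² = GM / r, so r = GM / v².
r = 6.774e+15 / (26030)² m ≈ 9.998e+06 m = 9.998 Mm.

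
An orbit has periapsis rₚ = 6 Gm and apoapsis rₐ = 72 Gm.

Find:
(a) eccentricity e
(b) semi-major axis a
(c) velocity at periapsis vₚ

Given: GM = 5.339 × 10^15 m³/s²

Convert to SI: rₚ = 6 Gm = 6e+09 m; rₐ = 72 Gm = 7.2e+10 m.
(a) e = (rₐ − rₚ)/(rₐ + rₚ) = (7.2e+10 − 6e+09)/(7.2e+10 + 6e+09) ≈ 0.8462
(b) a = (rₚ + rₐ)/2 = (6e+09 + 7.2e+10)/2 ≈ 3.9e+10 m
(c) With a = (rₚ + rₐ)/2 = 3.9e+10 m, vₚ = √(GM (2/rₚ − 1/a)) = √(5.339e+15 · (2/6e+09 − 1/3.9e+10)) m/s ≈ 1282 m/s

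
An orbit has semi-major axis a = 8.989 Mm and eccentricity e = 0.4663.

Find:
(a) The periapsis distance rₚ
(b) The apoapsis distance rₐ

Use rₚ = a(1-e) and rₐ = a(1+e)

Convert to SI: a = 8.989 Mm = 8.989e+06 m.
(a) rₚ = a(1 − e) = 8.989e+06 · (1 − 0.4663) = 8.989e+06 · 0.5337 ≈ 4.797e+06 m = 4.797 Mm.
(b) rₐ = a(1 + e) = 8.989e+06 · (1 + 0.4663) = 8.989e+06 · 1.4663 ≈ 1.318e+07 m = 13.18 Mm.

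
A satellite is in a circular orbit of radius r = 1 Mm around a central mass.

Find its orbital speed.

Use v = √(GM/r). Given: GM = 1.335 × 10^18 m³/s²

Convert to SI: r = 1 Mm = 1e+06 m.
For a circular orbit, gravity supplies the centripetal force, so v = √(GM / r).
v = √(1.335e+18 / 1e+06) m/s ≈ 1.155e+06 m/s = 1155 km/s.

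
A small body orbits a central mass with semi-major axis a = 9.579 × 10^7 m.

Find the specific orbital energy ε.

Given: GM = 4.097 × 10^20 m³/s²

ε = −GM / (2a).
ε = −4.097e+20 / (2 · 9.579e+07) J/kg ≈ -2.139e+12 J/kg = -2139 GJ/kg.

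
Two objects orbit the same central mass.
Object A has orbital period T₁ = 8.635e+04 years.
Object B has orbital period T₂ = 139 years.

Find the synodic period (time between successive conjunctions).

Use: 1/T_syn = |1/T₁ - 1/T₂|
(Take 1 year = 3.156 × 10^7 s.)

Convert to SI: T₁ = 8.635e+04 years = 2.72521e+12 s; T₂ = 139 years = 4.38684e+09 s.
T_syn = |T₁ · T₂ / (T₁ − T₂)|.
T_syn = |2.72521e+12 · 4.38684e+09 / (2.72521e+12 − 4.38684e+09)| s ≈ 4.394e+09 s = 139.2 years.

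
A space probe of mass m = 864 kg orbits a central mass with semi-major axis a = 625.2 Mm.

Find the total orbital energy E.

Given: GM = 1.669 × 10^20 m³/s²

Convert to SI: a = 625.2 Mm = 6.252e+08 m.
E = −GMm / (2a).
E = −1.669e+20 · 864 / (2 · 6.252e+08) J ≈ -1.153e+14 J = -115.3 TJ.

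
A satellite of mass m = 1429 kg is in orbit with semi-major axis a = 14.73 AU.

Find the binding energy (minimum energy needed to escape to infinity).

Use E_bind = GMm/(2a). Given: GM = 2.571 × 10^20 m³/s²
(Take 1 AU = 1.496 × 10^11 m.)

Convert to SI: a = 14.73 AU = 2.20361e+12 m.
Total orbital energy is E = −GMm/(2a); binding energy is E_bind = −E = GMm/(2a).
E_bind = 2.571e+20 · 1429 / (2 · 2.20361e+12) J ≈ 8.336e+10 J = 83.36 GJ.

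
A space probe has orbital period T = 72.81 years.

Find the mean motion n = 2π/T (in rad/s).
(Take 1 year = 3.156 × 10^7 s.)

Convert to SI: T = 72.81 years = 2.29788e+09 s.
n = 2π / T.
n = 2π / 2.29788e+09 s ≈ 2.734e-09 rad/s.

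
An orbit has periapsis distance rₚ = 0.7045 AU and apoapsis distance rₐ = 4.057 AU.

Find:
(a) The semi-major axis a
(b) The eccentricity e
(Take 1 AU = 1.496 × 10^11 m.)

Convert to SI: rₚ = 0.7045 AU = 1.05393e+11 m; rₐ = 4.057 AU = 6.06927e+11 m.
(a) a = (rₚ + rₐ) / 2 = (1.05393e+11 + 6.06927e+11) / 2 ≈ 3.562e+11 m = 2.381 AU.
(b) e = (rₐ − rₚ) / (rₐ + rₚ) = (6.06927e+11 − 1.05393e+11) / (6.06927e+11 + 1.05393e+11) ≈ 0.7041.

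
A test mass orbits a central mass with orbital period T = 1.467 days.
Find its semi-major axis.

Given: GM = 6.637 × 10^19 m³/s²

Convert to SI: T = 1.467 days = 126749 s.
Invert Kepler's third law: a = (GM · T² / (4π²))^(1/3).
Substituting T = 126749 s and GM = 6.637e+19 m³/s²:
a = (6.637e+19 · (126749)² / (4π²))^(1/3) m
a ≈ 3e+09 m = 3 Gm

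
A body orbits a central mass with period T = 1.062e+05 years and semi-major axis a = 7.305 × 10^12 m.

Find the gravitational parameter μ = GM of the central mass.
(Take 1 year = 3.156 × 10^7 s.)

Convert to SI: T = 1.062e+05 years = 3.35167e+12 s.
GM = 4π² · a³ / T².
GM = 4π² · (7.305e+12)³ / (3.35167e+12)² m³/s² ≈ 1.37e+15 m³/s² = 1.37 × 10^15 m³/s².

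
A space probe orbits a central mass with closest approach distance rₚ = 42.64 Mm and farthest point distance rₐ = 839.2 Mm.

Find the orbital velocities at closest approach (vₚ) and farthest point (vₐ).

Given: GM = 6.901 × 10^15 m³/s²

Convert to SI: rₚ = 42.64 Mm = 4.264e+07 m; rₐ = 839.2 Mm = 8.392e+08 m.
Use the vis-viva equation v² = GM(2/r − 1/a) with a = (rₚ + rₐ)/2 = (4.264e+07 + 8.392e+08)/2 = 4.4092e+08 m.
vₚ = √(GM · (2/rₚ − 1/a)) = √(6.901e+15 · (2/4.264e+07 − 1/4.4092e+08)) m/s ≈ 1.755e+04 m/s = 17.55 km/s.
vₐ = √(GM · (2/rₐ − 1/a)) = √(6.901e+15 · (2/8.392e+08 − 1/4.4092e+08)) m/s ≈ 891.8 m/s = 891.8 m/s.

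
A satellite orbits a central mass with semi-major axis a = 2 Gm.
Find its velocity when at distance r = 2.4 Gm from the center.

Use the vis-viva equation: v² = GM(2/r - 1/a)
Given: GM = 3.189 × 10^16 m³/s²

Convert to SI: a = 2 Gm = 2e+09 m; r = 2.4 Gm = 2.4e+09 m.
Vis-viva: v = √(GM · (2/r − 1/a)).
2/r − 1/a = 2/2.4e+09 − 1/2e+09 = 3.33333e-10 m⁻¹.
v = √(3.189e+16 · 3.33333e-10) m/s ≈ 3260 m/s = 3.26 km/s.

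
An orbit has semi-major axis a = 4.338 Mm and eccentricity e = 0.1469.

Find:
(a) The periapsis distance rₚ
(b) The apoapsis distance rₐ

Convert to SI: a = 4.338 Mm = 4.338e+06 m.
(a) rₚ = a(1 − e) = 4.338e+06 · (1 − 0.1469) = 4.338e+06 · 0.8531 ≈ 3.701e+06 m = 3.701 Mm.
(b) rₐ = a(1 + e) = 4.338e+06 · (1 + 0.1469) = 4.338e+06 · 1.1469 ≈ 4.975e+06 m = 4.975 Mm.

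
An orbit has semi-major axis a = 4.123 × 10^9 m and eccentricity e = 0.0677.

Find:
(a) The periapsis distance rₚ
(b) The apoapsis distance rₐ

(a) rₚ = a(1 − e) = 4.123e+09 · (1 − 0.0677) = 4.123e+09 · 0.9323 ≈ 3.844e+09 m = 3.844 × 10^9 m.
(b) rₐ = a(1 + e) = 4.123e+09 · (1 + 0.0677) = 4.123e+09 · 1.0677 ≈ 4.402e+09 m = 4.402 × 10^9 m.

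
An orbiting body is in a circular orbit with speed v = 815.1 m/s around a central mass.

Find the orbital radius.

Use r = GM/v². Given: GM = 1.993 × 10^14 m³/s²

For a circular orbit, v² = GM / r, so r = GM / v².
r = 1.993e+14 / (815.1)² m ≈ 3e+08 m = 300 Mm.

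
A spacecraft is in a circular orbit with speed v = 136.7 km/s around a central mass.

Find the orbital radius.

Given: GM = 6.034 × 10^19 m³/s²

Convert to SI: v = 136.7 km/s = 136700 m/s.
For a circular orbit, v² = GM / r, so r = GM / v².
r = 6.034e+19 / (136700)² m ≈ 3.229e+09 m = 3.229 Gm.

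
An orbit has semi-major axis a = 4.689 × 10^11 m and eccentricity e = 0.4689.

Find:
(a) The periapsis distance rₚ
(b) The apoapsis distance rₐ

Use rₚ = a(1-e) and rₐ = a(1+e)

(a) rₚ = a(1 − e) = 4.689e+11 · (1 − 0.4689) = 4.689e+11 · 0.5311 ≈ 2.49e+11 m = 2.49 × 10^11 m.
(b) rₐ = a(1 + e) = 4.689e+11 · (1 + 0.4689) = 4.689e+11 · 1.4689 ≈ 6.888e+11 m = 6.888 × 10^11 m.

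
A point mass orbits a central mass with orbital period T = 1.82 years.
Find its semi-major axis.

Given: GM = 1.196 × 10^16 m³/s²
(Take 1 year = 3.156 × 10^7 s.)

Convert to SI: T = 1.82 years = 5.74392e+07 s.
Invert Kepler's third law: a = (GM · T² / (4π²))^(1/3).
Substituting T = 5.74392e+07 s and GM = 1.196e+16 m³/s²:
a = (1.196e+16 · (5.74392e+07)² / (4π²))^(1/3) m
a ≈ 9.998e+09 m = 9.998 Gm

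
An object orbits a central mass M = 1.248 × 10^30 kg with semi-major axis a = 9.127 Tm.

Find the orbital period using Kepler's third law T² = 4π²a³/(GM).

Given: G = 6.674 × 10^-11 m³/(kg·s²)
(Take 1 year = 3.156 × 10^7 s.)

Convert to SI: a = 9.127 Tm = 9.127e+12 m.
GM = G · M = 6.674e-11 · 1.248e+30 = 8.32915e+19 m³/s².
Kepler's third law: T = 2π √(a³ / GM).
Substituting a = 9.127e+12 m and GM = 8.32915e+19 m³/s²:
T = 2π √((9.127e+12)³ / 8.32915e+19) s
T ≈ 1.898e+10 s = 601.5 years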